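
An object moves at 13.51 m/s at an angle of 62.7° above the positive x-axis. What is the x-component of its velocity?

vₓ = v cos(θ) = 13.51 × cos(62.7°) = 6.2 m/s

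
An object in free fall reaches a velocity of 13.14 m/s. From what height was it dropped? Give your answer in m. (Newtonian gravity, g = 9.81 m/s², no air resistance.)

h = v² / (2g) = 13.14² / (2 × 9.81) = 8.8 m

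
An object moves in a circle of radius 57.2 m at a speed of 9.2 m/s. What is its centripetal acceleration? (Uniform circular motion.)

a_c = v²/r = 9.2²/57.2 = 84.64/57.2 = 1.48 m/s²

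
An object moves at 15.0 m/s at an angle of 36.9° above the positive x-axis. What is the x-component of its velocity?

vₓ = v cos(θ) = 15.0 × cos(36.9°) = 12.0 m/s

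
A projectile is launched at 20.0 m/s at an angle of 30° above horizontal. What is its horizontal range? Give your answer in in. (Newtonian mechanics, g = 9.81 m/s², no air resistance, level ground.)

R = v₀² × sin(2θ) / g = 20.0² × sin(2 × 30°) / 9.81 = 400.0 × 0.866025 / 9.81 = 35.3119 m
R = 35.3119 m / 0.0254 = 1390 in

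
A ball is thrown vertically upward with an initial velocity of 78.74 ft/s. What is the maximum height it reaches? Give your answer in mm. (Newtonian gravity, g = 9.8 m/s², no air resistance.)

v₀ = 78.74 ft/s × 0.3048 = 24.0 m/s
h_max = v₀² / (2g) = 24.0² / (2 × 9.8) = 576.0 / 19.6 = 29.3878 m
h_max = 29.3878 m / 0.001 = 29390 mm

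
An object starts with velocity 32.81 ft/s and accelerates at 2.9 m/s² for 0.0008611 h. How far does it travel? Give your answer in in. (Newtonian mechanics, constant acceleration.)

v₀ = 32.81 ft/s × 0.3048 = 10.0005 m/s
t = 0.0008611 h × 3600.0 = 3.09996 s
d = v₀ × t + ½ × a × t² = 10.0005 × 3.09996 + 0.5 × 2.9 × 3.09996² = 44.9353 m
d = 44.9353 m / 0.0254 = 1769 in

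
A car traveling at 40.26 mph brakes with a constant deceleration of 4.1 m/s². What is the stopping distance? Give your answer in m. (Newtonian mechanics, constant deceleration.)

v₀ = 40.26 mph × 0.44704 = 17.9978 m/s
d = v₀² / (2a) = 17.9978² / (2 × 4.1) = 323.921 / 8.2 = 39.5 m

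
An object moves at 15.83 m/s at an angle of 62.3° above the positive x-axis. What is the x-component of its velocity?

vₓ = v cos(θ) = 15.83 × cos(62.3°) = 7.36 m/s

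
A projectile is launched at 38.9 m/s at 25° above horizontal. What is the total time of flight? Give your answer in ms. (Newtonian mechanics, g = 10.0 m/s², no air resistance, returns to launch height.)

T = 2 × v₀ × sin(θ) / g = 2 × 38.9 × sin(25°) / 10.0 = 2 × 38.9 × 0.422618 / 10.0 = 3.28797 s
T = 3.28797 s / 0.001 = 3288 ms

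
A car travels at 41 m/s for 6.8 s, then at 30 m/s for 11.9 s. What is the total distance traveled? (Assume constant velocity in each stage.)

d₁ = v₁t₁ = 41 × 6.8 = 278.8 m
d₂ = v₂t₂ = 30 × 11.9 = 357.0 m
d_total = 278.8 + 357.0 = 635.8 m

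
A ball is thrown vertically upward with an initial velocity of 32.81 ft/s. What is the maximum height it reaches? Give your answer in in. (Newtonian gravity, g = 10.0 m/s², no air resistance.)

v₀ = 32.81 ft/s × 0.3048 = 10.0005 m/s
h_max = v₀² / (2g) = 10.0005² / (2 × 10.0) = 100.01 / 20.0 = 5.0005 m
h_max = 5.0005 m / 0.0254 = 196.9 in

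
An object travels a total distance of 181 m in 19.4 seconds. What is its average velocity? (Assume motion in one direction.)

v_avg = Δd / Δt = 181 / 19.4 = 9.33 m/s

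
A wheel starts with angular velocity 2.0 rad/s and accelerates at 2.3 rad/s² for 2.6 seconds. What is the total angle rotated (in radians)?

θ = ω₀t + ½αt² = 2.0×2.6 + ½×2.3×2.6² = 12.97 rad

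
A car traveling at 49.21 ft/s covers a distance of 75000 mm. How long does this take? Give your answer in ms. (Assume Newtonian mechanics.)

d = 75000 mm × 0.001 = 75.0 m
v = 49.21 ft/s × 0.3048 = 14.9992 m/s
t = d / v = 75.0 / 14.9992 = 5.00027 s
t = 5.00027 s / 0.001 = 5000 ms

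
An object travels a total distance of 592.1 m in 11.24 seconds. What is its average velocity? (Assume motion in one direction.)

v_avg = Δd / Δt = 592.1 / 11.24 = 52.68 m/s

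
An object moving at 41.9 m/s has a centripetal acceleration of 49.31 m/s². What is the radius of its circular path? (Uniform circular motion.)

r = v²/a_c = 41.9²/49.31 = 35.6 m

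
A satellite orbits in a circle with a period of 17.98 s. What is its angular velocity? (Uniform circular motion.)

ω = 2π/T = 2π/17.98 = 0.3495 rad/s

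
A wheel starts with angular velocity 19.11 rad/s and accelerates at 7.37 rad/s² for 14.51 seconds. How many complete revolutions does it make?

θ = ω₀t + ½αt² = 19.11×14.51 + ½×7.37×14.51² = 1053.1263685 rad
Total revolutions = θ/(2π) = 1053.1263685/(2π) = 167.61
Complete revolutions = ⌊167.61⌋ = 167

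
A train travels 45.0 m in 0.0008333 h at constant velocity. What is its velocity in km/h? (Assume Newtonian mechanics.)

t = 0.0008333 h × 3600.0 = 2.99988 s
v = d / t = 45.0 / 2.99988 = 15.0006 m/s
v = 15.0006 m/s / 0.2777777777777778 = 54.0 km/h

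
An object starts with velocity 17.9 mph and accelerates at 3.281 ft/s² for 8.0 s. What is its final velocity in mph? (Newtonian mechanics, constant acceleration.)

v₀ = 17.9 mph × 0.44704 = 8.00202 m/s
a = 3.281 ft/s² × 0.3048 = 1.00005 m/s²
v = v₀ + a × t = 8.00202 + 1.00005 × 8.0 = 16.0024 m/s
v = 16.0024 m/s / 0.44704 = 35.8 mph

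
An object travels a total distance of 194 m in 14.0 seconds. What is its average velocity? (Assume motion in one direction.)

v_avg = Δd / Δt = 194 / 14.0 = 13.86 m/s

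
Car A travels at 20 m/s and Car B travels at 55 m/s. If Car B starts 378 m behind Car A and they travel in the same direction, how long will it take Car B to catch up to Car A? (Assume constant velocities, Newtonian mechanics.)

Relative speed: v_rel = 55 - 20 = 35 m/s
Time to catch: t = d₀/v_rel = 378/35 = 10.8 s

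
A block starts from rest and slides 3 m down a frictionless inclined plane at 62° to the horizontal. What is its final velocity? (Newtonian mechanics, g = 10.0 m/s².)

a = g sin(θ) = 10.0 × sin(62°) = 8.8295 m/s²
v = √(2ad) = √(2 × 8.8295 × 3) = 7.28 m/s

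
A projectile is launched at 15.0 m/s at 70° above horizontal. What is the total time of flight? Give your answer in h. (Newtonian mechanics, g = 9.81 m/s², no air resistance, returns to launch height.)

T = 2 × v₀ × sin(θ) / g = 2 × 15.0 × sin(70°) / 9.81 = 2 × 15.0 × 0.939693 / 9.81 = 2.87368 s
T = 2.87368 s / 3600.0 = 0.0007982 h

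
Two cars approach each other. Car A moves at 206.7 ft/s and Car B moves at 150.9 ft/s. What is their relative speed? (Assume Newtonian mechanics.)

v_rel = v_A + v_B = 206.7 + 150.9 = 357.6 ft/s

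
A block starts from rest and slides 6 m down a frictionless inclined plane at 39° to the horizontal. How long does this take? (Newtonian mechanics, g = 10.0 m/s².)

a = g sin(θ) = 10.0 × sin(39°) = 6.2932 m/s²
t = √(2d/a) = √(2 × 6 / 6.2932) = 1.38 s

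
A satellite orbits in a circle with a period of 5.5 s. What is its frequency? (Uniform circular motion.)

f = 1/T = 1/5.5 = 0.1818 Hz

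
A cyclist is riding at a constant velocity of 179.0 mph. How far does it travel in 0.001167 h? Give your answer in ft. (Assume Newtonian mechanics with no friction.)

v = 179.0 mph × 0.44704 = 80.0202 m/s
t = 0.001167 h × 3600.0 = 4.2012 s
d = v × t = 80.0202 × 4.2012 = 336.181 m
d = 336.181 m / 0.3048 = 1103 ft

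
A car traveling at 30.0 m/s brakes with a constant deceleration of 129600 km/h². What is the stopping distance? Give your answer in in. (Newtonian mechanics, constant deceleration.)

a = 129600 km/h² × 7.716049382716049e-05 = 10.0 m/s²
d = v₀² / (2a) = 30.0² / (2 × 10.0) = 900.0 / 20.0 = 45.0 m
d = 45.0 m / 0.0254 = 1772 in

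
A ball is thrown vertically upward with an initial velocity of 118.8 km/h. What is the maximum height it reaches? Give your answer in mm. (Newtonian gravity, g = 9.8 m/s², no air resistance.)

v₀ = 118.8 km/h × 0.2777777777777778 = 33.0 m/s
h_max = v₀² / (2g) = 33.0² / (2 × 9.8) = 1089.0 / 19.6 = 55.5612 m
h_max = 55.5612 m / 0.001 = 55560 mm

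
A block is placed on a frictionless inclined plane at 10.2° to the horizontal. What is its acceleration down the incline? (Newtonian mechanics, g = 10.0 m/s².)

a = g sin(θ) = 10.0 × sin(10.2°) = 10.0 × 0.1771 = 1.77 m/s²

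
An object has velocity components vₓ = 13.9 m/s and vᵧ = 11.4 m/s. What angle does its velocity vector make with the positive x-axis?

θ = arctan(vᵧ/vₓ) = arctan(11.4/13.9) = 39.36°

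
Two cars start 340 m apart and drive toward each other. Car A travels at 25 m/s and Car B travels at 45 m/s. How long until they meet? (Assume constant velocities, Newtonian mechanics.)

Combined speed: v_combined = 25 + 45 = 70 m/s
Time to meet: t = d/v_combined = 340/70 = 4.86 s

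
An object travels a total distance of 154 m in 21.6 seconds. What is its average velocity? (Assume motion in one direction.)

v_avg = Δd / Δt = 154 / 21.6 = 7.13 m/s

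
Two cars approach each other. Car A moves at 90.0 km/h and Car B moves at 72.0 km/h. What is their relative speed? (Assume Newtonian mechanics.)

v_rel = v_A + v_B = 90.0 + 72.0 = 162.0 km/h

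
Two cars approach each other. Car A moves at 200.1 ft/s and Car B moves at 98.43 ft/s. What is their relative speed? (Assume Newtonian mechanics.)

v_rel = v_A + v_B = 200.1 + 98.43 = 298.53 ft/s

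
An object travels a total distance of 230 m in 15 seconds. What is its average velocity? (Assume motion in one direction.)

v_avg = Δd / Δt = 230 / 15 = 15.33 m/s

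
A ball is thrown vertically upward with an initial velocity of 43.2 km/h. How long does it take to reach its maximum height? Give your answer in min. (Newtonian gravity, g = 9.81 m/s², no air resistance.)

v₀ = 43.2 km/h × 0.2777777777777778 = 12.0 m/s
t_up = v₀ / g = 12.0 / 9.81 = 1.22324 s
t_up = 1.22324 s / 60.0 = 0.02039 min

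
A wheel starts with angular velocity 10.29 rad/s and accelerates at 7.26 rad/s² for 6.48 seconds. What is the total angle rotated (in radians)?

θ = ω₀t + ½αt² = 10.29×6.48 + ½×7.26×6.48² = 219.1 rad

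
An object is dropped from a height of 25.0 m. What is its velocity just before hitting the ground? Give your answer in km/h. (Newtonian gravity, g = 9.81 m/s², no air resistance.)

v = √(2gh) = √(2 × 9.81 × 25.0) = 22.1472 m/s
v = 22.1472 m/s / 0.2777777777777778 = 79.73 km/h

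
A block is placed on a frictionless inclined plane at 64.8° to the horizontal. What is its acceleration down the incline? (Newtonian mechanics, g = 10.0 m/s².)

a = g sin(θ) = 10.0 × sin(64.8°) = 10.0 × 0.9048 = 9.05 m/s²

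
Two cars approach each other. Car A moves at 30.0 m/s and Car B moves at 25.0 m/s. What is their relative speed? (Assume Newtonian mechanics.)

v_rel = v_A + v_B = 30.0 + 25.0 = 55.0 m/s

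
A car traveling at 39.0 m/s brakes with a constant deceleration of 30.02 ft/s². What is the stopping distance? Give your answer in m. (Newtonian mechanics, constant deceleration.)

a = 30.02 ft/s² × 0.3048 = 9.1501 m/s²
d = v₀² / (2a) = 39.0² / (2 × 9.1501) = 1521.0 / 18.3002 = 83.11 m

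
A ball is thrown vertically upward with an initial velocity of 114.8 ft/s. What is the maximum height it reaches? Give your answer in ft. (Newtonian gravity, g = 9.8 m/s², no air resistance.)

v₀ = 114.8 ft/s × 0.3048 = 34.991 m/s
h_max = v₀² / (2g) = 34.991² / (2 × 9.8) = 1224.37 / 19.6 = 62.4679 m
h_max = 62.4679 m / 0.3048 = 204.9 ft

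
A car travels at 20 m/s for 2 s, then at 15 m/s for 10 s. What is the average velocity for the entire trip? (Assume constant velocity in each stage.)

d₁ = v₁t₁ = 20 × 2 = 40 m
d₂ = v₂t₂ = 15 × 10 = 150 m
d_total = 190 m, t_total = 12 s
v_avg = d_total/t_total = 190/12 = 15.83 m/s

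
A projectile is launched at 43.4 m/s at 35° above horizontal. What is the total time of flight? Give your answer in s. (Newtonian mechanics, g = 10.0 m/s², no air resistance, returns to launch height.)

T = 2 × v₀ × sin(θ) / g = 2 × 43.4 × sin(35°) / 10.0 = 2 × 43.4 × 0.573576 / 10.0 = 4.979 s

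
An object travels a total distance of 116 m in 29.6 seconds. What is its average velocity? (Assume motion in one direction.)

v_avg = Δd / Δt = 116 / 29.6 = 3.92 m/s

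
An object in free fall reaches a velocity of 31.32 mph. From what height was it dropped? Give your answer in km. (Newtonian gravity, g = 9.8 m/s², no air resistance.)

v = 31.32 mph × 0.44704 = 14.0013 m/s
h = v² / (2g) = 14.0013² / (2 × 9.8) = 10.0019 m
h = 10.0019 m / 1000.0 = 0.01 km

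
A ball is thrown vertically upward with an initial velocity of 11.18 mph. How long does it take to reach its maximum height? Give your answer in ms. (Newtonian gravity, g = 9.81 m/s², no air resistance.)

v₀ = 11.18 mph × 0.44704 = 4.99791 m/s
t_up = v₀ / g = 4.99791 / 9.81 = 0.509471 s
t_up = 0.509471 s / 0.001 = 509.5 ms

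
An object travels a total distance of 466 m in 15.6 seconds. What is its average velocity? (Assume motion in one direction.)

v_avg = Δd / Δt = 466 / 15.6 = 29.87 m/s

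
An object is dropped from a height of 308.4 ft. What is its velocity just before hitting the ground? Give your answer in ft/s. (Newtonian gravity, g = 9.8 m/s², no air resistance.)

h = 308.4 ft × 0.3048 = 94.0003 m
v = √(2gh) = √(2 × 9.8 × 94.0003) = 42.9233 m/s
v = 42.9233 m/s / 0.3048 = 140.8 ft/s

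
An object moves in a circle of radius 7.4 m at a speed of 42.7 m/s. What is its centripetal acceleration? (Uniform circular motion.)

a_c = v²/r = 42.7²/7.4 = 1823.29/7.4 = 246.39 m/s²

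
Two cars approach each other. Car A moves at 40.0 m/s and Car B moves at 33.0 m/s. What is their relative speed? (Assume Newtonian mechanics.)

v_rel = v_A + v_B = 40.0 + 33.0 = 73.0 m/s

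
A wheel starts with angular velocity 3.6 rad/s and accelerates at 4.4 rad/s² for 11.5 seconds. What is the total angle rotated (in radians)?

θ = ω₀t + ½αt² = 3.6×11.5 + ½×4.4×11.5² = 332.35 rad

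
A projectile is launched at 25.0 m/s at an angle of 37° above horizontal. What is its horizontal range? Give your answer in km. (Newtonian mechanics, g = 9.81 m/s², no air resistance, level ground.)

R = v₀² × sin(2θ) / g = 25.0² × sin(2 × 37°) / 9.81 = 625.0 × 0.961262 / 9.81 = 61.2425 m
R = 61.2425 m / 1000.0 = 0.06124 km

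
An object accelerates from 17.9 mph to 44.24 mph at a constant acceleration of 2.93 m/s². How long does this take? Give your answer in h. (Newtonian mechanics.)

v₀ = 17.9 mph × 0.44704 = 8.00202 m/s
v = 44.24 mph × 0.44704 = 19.777 m/s
t = (v - v₀) / a = (19.777 - 8.00202) / 2.93 = 4.01876 s
t = 4.01876 s / 3600.0 = 0.001116 h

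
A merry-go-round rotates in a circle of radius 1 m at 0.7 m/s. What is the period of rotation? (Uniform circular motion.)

T = 2πr/v = 2π×1/0.7 = 8.98 s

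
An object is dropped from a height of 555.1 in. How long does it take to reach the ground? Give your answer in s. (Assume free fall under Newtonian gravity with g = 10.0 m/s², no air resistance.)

h = 555.1 in × 0.0254 = 14.0995 m
t = √(2h/g) = √(2 × 14.0995 / 10.0) = 1.679 s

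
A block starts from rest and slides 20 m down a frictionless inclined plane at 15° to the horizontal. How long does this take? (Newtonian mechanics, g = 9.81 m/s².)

a = g sin(θ) = 9.81 × sin(15°) = 2.539 m/s²
t = √(2d/a) = √(2 × 20 / 2.539) = 3.97 s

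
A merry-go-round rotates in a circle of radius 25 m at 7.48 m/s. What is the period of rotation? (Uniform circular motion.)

T = 2πr/v = 2π×25/7.48 = 21.0 s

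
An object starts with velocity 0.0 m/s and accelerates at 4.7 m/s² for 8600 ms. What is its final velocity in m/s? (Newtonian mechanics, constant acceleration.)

t = 8600 ms × 0.001 = 8.6 s
v = v₀ + a × t = 0.0 + 4.7 × 8.6 = 40.42 m/s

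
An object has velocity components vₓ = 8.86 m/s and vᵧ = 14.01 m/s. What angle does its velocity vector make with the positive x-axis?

θ = arctan(vᵧ/vₓ) = arctan(14.01/8.86) = 57.69°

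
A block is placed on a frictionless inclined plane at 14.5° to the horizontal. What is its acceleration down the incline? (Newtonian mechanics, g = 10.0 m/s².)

a = g sin(θ) = 10.0 × sin(14.5°) = 10.0 × 0.2504 = 2.5 m/s²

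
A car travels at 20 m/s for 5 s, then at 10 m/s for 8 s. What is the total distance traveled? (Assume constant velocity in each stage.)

d₁ = v₁t₁ = 20 × 5 = 100 m
d₂ = v₂t₂ = 10 × 8 = 80 m
d_total = 100 + 80 = 180 m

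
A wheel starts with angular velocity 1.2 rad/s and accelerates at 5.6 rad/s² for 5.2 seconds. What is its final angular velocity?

ω = ω₀ + αt = 1.2 + 5.6 × 5.2 = 30.32 rad/s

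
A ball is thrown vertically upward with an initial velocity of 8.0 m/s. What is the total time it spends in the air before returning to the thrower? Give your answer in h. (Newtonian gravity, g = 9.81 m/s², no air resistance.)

t_total = 2 × v₀ / g = 2 × 8.0 / 9.81 = 1.63099 s
t_total = 1.63099 s / 3600.0 = 0.0004531 h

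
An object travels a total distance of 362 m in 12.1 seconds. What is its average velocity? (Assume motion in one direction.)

v_avg = Δd / Δt = 362 / 12.1 = 29.92 m/s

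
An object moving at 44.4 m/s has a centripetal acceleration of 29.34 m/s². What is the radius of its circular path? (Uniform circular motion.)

r = v²/a_c = 44.4²/29.34 = 67.19 m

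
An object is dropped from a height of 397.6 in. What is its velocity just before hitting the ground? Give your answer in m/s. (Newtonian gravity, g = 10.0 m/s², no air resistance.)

h = 397.6 in × 0.0254 = 10.099 m
v = √(2gh) = √(2 × 10.0 × 10.099) = 14.21 m/s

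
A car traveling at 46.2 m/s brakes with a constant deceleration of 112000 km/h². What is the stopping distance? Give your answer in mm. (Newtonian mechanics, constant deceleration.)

a = 112000 km/h² × 7.716049382716049e-05 = 8.64198 m/s²
d = v₀² / (2a) = 46.2² / (2 × 8.64198) = 2134.44 / 17.284 = 123.492 m
d = 123.492 m / 0.001 = 123500 mm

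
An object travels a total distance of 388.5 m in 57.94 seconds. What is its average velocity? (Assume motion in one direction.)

v_avg = Δd / Δt = 388.5 / 57.94 = 6.71 m/s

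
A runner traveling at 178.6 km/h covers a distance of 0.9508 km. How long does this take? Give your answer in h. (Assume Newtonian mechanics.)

d = 0.9508 km × 1000.0 = 950.8 m
v = 178.6 km/h × 0.2777777777777778 = 49.6111 m/s
t = d / v = 950.8 / 49.6111 = 19.1651 s
t = 19.1651 s / 3600.0 = 0.005324 h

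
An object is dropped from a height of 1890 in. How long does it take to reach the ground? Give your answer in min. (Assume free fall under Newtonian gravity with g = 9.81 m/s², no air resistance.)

h = 1890 in × 0.0254 = 48.006 m
t = √(2h/g) = √(2 × 48.006 / 9.81) = 3.12844 s
t = 3.12844 s / 60.0 = 0.05214 min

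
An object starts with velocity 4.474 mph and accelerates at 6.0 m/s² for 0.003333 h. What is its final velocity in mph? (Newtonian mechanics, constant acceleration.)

v₀ = 4.474 mph × 0.44704 = 2.00006 m/s
t = 0.003333 h × 3600.0 = 11.9988 s
v = v₀ + a × t = 2.00006 + 6.0 × 11.9988 = 73.9929 m/s
v = 73.9929 m/s / 0.44704 = 165.5 mph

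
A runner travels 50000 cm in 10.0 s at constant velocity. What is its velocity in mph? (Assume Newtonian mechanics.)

d = 50000 cm × 0.01 = 500.0 m
v = d / t = 500.0 / 10.0 = 50.0 m/s
v = 50.0 m/s / 0.44704 = 111.8 mph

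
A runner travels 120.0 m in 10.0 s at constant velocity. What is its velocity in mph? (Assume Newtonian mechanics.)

v = d / t = 120.0 / 10.0 = 12.0 m/s
v = 12.0 m/s / 0.44704 = 26.84 mph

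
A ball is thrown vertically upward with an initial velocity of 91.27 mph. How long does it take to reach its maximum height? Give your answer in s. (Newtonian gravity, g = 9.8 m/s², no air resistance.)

v₀ = 91.27 mph × 0.44704 = 40.8013 m/s
t_up = v₀ / g = 40.8013 / 9.8 = 4.163 s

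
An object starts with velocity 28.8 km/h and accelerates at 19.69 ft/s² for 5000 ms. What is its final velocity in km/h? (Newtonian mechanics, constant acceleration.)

v₀ = 28.8 km/h × 0.2777777777777778 = 8.0 m/s
a = 19.69 ft/s² × 0.3048 = 6.00151 m/s²
t = 5000 ms × 0.001 = 5.0 s
v = v₀ + a × t = 8.0 + 6.00151 × 5.0 = 38.0075 m/s
v = 38.0075 m/s / 0.2777777777777778 = 136.8 km/h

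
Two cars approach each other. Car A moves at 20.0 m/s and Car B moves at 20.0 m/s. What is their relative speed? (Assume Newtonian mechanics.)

v_rel = v_A + v_B = 20.0 + 20.0 = 40.0 m/s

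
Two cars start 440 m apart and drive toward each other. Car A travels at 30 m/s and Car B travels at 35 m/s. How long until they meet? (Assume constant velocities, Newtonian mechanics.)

Combined speed: v_combined = 30 + 35 = 65 m/s
Time to meet: t = d/v_combined = 440/65 = 6.77 s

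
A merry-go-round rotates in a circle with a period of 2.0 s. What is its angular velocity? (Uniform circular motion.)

ω = 2π/T = 2π/2.0 = 3.1416 rad/s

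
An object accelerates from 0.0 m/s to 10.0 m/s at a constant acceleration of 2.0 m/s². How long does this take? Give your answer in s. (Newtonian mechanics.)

t = (v - v₀) / a = (10.0 - 0.0) / 2.0 = 5.0 s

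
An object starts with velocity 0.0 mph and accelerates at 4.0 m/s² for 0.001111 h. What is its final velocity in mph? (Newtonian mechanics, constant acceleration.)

v₀ = 0.0 mph × 0.44704 = 0.0 m/s
t = 0.001111 h × 3600.0 = 3.9996 s
v = v₀ + a × t = 0.0 + 4.0 × 3.9996 = 15.9984 m/s
v = 15.9984 m/s / 0.44704 = 35.79 mph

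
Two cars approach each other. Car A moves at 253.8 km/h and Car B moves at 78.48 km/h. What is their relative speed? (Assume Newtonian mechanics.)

v_rel = v_A + v_B = 253.8 + 78.48 = 332.28 km/h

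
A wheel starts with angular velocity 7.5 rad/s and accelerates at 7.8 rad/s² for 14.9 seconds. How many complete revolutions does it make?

θ = ω₀t + ½αt² = 7.5×14.9 + ½×7.8×14.9² = 977.589 rad
Total revolutions = θ/(2π) = 977.589/(2π) = 155.59
Complete revolutions = ⌊155.59⌋ = 155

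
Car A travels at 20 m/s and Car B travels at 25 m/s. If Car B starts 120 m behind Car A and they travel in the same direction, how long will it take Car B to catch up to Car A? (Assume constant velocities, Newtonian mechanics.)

Relative speed: v_rel = 25 - 20 = 5 m/s
Time to catch: t = d₀/v_rel = 120/5 = 24.0 s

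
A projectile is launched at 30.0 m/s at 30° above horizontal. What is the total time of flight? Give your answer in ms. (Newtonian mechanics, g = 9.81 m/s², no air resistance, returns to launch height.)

T = 2 × v₀ × sin(θ) / g = 2 × 30.0 × sin(30°) / 9.81 = 2 × 30.0 × 0.5 / 9.81 = 3.0581 s
T = 3.0581 s / 0.001 = 3058 ms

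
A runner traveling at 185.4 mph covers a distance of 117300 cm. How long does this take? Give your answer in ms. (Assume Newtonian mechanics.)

d = 117300 cm × 0.01 = 1173.0 m
v = 185.4 mph × 0.44704 = 82.8812 m/s
t = d / v = 1173.0 / 82.8812 = 14.1528 s
t = 14.1528 s / 0.001 = 14150 ms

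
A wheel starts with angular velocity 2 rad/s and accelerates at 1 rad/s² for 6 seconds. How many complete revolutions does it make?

θ = ω₀t + ½αt² = 2×6 + ½×1×6² = 30.0 rad
Total revolutions = θ/(2π) = 30.0/(2π) = 4.77
Complete revolutions = ⌊4.77⌋ = 4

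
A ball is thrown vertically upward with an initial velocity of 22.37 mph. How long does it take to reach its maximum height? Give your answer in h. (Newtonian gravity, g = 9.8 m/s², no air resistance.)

v₀ = 22.37 mph × 0.44704 = 10.0003 m/s
t_up = v₀ / g = 10.0003 / 9.8 = 1.02044 s
t_up = 1.02044 s / 3600.0 = 0.0002835 h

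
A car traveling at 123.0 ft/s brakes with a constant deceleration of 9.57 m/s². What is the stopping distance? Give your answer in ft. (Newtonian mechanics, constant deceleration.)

v₀ = 123.0 ft/s × 0.3048 = 37.4904 m/s
d = v₀² / (2a) = 37.4904² / (2 × 9.57) = 1405.53 / 19.14 = 73.4342 m
d = 73.4342 m / 0.3048 = 240.9 ft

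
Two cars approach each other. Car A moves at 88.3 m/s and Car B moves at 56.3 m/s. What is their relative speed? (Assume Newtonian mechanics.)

v_rel = v_A + v_B = 88.3 + 56.3 = 144.6 m/s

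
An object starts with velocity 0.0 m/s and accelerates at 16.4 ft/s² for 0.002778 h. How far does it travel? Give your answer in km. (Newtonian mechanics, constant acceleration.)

a = 16.4 ft/s² × 0.3048 = 4.99872 m/s²
t = 0.002778 h × 3600.0 = 10.0008 s
d = v₀ × t + ½ × a × t² = 0.0 × 10.0008 + 0.5 × 4.99872 × 10.0008² = 249.976 m
d = 249.976 m / 1000.0 = 0.25 km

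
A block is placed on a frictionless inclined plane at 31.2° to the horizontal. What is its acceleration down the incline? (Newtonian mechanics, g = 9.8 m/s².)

a = g sin(θ) = 9.8 × sin(31.2°) = 9.8 × 0.518 = 5.08 m/s²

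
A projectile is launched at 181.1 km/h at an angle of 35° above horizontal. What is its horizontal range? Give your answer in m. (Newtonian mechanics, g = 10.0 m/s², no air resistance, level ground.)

v₀ = 181.1 km/h × 0.2777777777777778 = 50.3056 m/s
R = v₀² × sin(2θ) / g = 50.3056² × sin(2 × 35°) / 10.0 = 2530.65 × 0.939693 / 10.0 = 237.8 m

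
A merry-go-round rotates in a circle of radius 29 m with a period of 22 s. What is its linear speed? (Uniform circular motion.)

v = 2πr/T = 2π×29/22 = 8.28 m/s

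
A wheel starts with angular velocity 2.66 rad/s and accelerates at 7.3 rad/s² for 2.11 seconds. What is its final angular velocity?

ω = ω₀ + αt = 2.66 + 7.3 × 2.11 = 18.06 rad/s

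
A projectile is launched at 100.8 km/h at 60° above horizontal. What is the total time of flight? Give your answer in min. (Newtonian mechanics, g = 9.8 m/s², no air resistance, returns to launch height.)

v₀ = 100.8 km/h × 0.2777777777777778 = 28.0 m/s
T = 2 × v₀ × sin(θ) / g = 2 × 28.0 × sin(60°) / 9.8 = 2 × 28.0 × 0.866025 / 9.8 = 4.94871 s
T = 4.94871 s / 60.0 = 0.08248 min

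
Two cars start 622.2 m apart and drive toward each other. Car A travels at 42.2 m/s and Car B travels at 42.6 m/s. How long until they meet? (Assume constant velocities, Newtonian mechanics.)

Combined speed: v_combined = 42.2 + 42.6 = 84.8 m/s
Time to meet: t = d/v_combined = 622.2/84.8 = 7.34 s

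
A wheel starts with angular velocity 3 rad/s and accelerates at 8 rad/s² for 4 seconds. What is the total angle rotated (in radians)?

θ = ω₀t + ½αt² = 3×4 + ½×8×4² = 76.0 rad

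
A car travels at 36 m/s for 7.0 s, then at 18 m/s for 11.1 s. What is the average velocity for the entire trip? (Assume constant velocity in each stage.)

d₁ = v₁t₁ = 36 × 7.0 = 252.0 m
d₂ = v₂t₂ = 18 × 11.1 = 199.8 m
d_total = 451.8 m, t_total = 18.1 s
v_avg = d_total/t_total = 451.8/18.1 = 24.96 m/s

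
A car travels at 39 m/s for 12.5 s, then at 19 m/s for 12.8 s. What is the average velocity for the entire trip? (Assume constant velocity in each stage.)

d₁ = v₁t₁ = 39 × 12.5 = 487.5 m
d₂ = v₂t₂ = 19 × 12.8 = 243.2 m
d_total = 730.7 m, t_total = 25.3 s
v_avg = d_total/t_total = 730.7/25.3 = 28.88 m/s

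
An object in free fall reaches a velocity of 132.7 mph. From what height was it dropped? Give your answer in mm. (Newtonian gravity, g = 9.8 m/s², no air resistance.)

v = 132.7 mph × 0.44704 = 59.3222 m/s
h = v² / (2g) = 59.3222² / (2 × 9.8) = 179.547 m
h = 179.547 m / 0.001 = 179500 mm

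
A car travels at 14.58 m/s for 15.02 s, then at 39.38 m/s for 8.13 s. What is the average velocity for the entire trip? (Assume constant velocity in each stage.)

d₁ = v₁t₁ = 14.58 × 15.02 = 218.9916 m
d₂ = v₂t₂ = 39.38 × 8.13 = 320.1594 m
d_total = 539.151 m, t_total = 23.15 s
v_avg = d_total/t_total = 539.151/23.15 = 23.29 m/s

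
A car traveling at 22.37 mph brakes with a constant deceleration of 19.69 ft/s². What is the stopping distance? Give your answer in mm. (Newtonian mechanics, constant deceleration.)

v₀ = 22.37 mph × 0.44704 = 10.0003 m/s
a = 19.69 ft/s² × 0.3048 = 6.00151 m/s²
d = v₀² / (2a) = 10.0003² / (2 × 6.00151) = 100.006 / 12.003 = 8.33175 m
d = 8.33175 m / 0.001 = 8332 mm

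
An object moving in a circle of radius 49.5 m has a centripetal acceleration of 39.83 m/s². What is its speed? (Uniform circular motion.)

v = √(a_c × r) = √(39.83 × 49.5) = 44.4 m/s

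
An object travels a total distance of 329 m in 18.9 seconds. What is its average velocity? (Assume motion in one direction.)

v_avg = Δd / Δt = 329 / 18.9 = 17.41 m/s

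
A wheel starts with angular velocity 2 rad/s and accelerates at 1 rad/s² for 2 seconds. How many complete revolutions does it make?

θ = ω₀t + ½αt² = 2×2 + ½×1×2² = 6.0 rad
Total revolutions = θ/(2π) = 6.0/(2π) = 0.95
Complete revolutions = ⌊0.95⌋ = 0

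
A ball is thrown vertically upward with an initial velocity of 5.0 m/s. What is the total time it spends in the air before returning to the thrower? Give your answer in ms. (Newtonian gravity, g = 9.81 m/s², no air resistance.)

t_total = 2 × v₀ / g = 2 × 5.0 / 9.81 = 1.01937 s
t_total = 1.01937 s / 0.001 = 1019 ms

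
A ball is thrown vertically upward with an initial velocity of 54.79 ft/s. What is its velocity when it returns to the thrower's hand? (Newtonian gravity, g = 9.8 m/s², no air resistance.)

By conservation of energy (no air resistance), the ball returns to the throw height with the same speed as launch, but directed downward.
|v_ground| = v₀ = 54.79 ft/s
v_ground = 54.79 ft/s (downward)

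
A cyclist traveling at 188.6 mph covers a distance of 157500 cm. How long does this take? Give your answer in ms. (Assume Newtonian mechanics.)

d = 157500 cm × 0.01 = 1575.0 m
v = 188.6 mph × 0.44704 = 84.3117 m/s
t = d / v = 1575.0 / 84.3117 = 18.6807 s
t = 18.6807 s / 0.001 = 18680 ms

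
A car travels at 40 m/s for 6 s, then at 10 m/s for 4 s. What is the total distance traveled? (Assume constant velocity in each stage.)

d₁ = v₁t₁ = 40 × 6 = 240 m
d₂ = v₂t₂ = 10 × 4 = 40 m
d_total = 240 + 40 = 280 m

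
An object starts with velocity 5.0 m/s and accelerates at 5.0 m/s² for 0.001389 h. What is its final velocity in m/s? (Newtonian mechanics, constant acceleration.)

t = 0.001389 h × 3600.0 = 5.0004 s
v = v₀ + a × t = 5.0 + 5.0 × 5.0004 = 30.0 m/s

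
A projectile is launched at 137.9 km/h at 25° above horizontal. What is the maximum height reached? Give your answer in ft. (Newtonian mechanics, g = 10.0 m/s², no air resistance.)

v₀ = 137.9 km/h × 0.2777777777777778 = 38.3056 m/s
H = v₀² × sin²(θ) / (2g) = 38.3056² × sin(25°)² / (2 × 10.0) = 1467.32 × 0.178606 / 20.0 = 13.1036 m
H = 13.1036 m / 0.3048 = 42.99 ft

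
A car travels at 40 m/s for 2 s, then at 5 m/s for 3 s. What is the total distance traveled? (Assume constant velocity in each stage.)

d₁ = v₁t₁ = 40 × 2 = 80 m
d₂ = v₂t₂ = 5 × 3 = 15 m
d_total = 80 + 15 = 95 m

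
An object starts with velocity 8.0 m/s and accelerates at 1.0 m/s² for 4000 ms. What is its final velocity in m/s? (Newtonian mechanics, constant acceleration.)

t = 4000 ms × 0.001 = 4.0 s
v = v₀ + a × t = 8.0 + 1.0 × 4.0 = 12.0 m/s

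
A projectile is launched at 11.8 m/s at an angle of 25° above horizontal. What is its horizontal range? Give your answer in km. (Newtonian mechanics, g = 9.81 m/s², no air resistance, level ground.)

R = v₀² × sin(2θ) / g = 11.8² × sin(2 × 25°) / 9.81 = 139.24 × 0.766044 / 9.81 = 10.873 m
R = 10.873 m / 1000.0 = 0.01087 km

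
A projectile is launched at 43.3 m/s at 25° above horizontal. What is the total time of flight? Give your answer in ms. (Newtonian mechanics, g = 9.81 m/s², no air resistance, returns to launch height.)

T = 2 × v₀ × sin(θ) / g = 2 × 43.3 × sin(25°) / 9.81 = 2 × 43.3 × 0.422618 / 9.81 = 3.73076 s
T = 3.73076 s / 0.001 = 3731 ms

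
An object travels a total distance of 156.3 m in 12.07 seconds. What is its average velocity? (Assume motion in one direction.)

v_avg = Δd / Δt = 156.3 / 12.07 = 12.95 m/s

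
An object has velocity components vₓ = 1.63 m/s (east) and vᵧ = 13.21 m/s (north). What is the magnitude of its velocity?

|v| = √(vₓ² + vᵧ²) = √(1.63² + 13.21²) = √(177.161) = 13.31 m/s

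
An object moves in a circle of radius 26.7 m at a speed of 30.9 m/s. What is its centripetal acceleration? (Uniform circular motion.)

a_c = v²/r = 30.9²/26.7 = 954.81/26.7 = 35.76 m/s²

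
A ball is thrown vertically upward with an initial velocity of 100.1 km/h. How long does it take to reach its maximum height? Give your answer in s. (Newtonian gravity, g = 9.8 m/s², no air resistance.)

v₀ = 100.1 km/h × 0.2777777777777778 = 27.8056 m/s
t_up = v₀ / g = 27.8056 / 9.8 = 2.837 s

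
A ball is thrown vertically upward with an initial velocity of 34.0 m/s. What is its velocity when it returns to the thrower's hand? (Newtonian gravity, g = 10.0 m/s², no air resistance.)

By conservation of energy (no air resistance), the ball returns to the throw height with the same speed as launch, but directed downward.
|v_ground| = v₀ = 34.0 m/s
v_ground = 34.0 m/s (downward)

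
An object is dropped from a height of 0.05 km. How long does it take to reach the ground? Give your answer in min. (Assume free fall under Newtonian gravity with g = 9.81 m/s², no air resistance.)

h = 0.05 km × 1000.0 = 50.0 m
t = √(2h/g) = √(2 × 50.0 / 9.81) = 3.19275 s
t = 3.19275 s / 60.0 = 0.05321 min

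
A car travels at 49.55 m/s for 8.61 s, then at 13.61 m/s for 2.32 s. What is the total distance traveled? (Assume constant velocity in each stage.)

d₁ = v₁t₁ = 49.55 × 8.61 = 426.6255 m
d₂ = v₂t₂ = 13.61 × 2.32 = 31.5752 m
d_total = 426.6255 + 31.5752 = 458.2 m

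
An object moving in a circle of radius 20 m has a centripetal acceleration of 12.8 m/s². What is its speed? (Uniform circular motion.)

v = √(a_c × r) = √(12.8 × 20) = 16.0 m/s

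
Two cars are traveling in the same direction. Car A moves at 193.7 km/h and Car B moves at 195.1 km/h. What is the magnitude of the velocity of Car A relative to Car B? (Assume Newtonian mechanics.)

v_rel = |v_A - v_B| = |193.7 - 195.1| = 1.4 km/h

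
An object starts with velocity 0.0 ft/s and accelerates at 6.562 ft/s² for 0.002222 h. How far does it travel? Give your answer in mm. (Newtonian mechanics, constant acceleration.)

v₀ = 0.0 ft/s × 0.3048 = 0.0 m/s
a = 6.562 ft/s² × 0.3048 = 2.0001 m/s²
t = 0.002222 h × 3600.0 = 7.9992 s
d = v₀ × t + ½ × a × t² = 0.0 × 7.9992 + 0.5 × 2.0001 × 7.9992² = 63.9904 m
d = 63.9904 m / 0.001 = 63990 mm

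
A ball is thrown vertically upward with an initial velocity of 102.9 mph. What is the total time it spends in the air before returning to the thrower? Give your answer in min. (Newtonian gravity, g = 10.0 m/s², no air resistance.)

v₀ = 102.9 mph × 0.44704 = 46.0004 m/s
t_total = 2 × v₀ / g = 2 × 46.0004 / 10.0 = 9.20008 s
t_total = 9.20008 s / 60.0 = 0.1533 min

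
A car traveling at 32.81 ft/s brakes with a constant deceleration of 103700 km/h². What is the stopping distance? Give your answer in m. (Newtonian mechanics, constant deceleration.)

v₀ = 32.81 ft/s × 0.3048 = 10.0005 m/s
a = 103700 km/h² × 7.716049382716049e-05 = 8.00154 m/s²
d = v₀² / (2a) = 10.0005² / (2 × 8.00154) = 100.01 / 16.0031 = 6.249 m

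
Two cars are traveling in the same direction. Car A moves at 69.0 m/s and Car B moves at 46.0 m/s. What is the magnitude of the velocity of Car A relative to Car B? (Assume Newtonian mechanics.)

v_rel = |v_A - v_B| = |69.0 - 46.0| = 23.0 m/s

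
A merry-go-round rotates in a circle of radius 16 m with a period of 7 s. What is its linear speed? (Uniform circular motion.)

v = 2πr/T = 2π×16/7 = 14.36 m/s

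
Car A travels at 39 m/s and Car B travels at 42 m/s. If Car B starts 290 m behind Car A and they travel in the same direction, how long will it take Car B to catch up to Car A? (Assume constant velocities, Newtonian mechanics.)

Relative speed: v_rel = 42 - 39 = 3 m/s
Time to catch: t = d₀/v_rel = 290/3 = 96.67 s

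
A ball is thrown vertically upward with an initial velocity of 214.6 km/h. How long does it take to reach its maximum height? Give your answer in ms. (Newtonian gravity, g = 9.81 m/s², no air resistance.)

v₀ = 214.6 km/h × 0.2777777777777778 = 59.6111 m/s
t_up = v₀ / g = 59.6111 / 9.81 = 6.07656 s
t_up = 6.07656 s / 0.001 = 6077 ms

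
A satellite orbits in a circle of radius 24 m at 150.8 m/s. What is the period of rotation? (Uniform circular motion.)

T = 2πr/v = 2π×24/150.8 = 1.0 s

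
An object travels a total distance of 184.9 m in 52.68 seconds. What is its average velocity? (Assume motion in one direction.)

v_avg = Δd / Δt = 184.9 / 52.68 = 3.51 m/s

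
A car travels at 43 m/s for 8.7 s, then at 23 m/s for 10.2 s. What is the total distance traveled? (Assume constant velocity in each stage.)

d₁ = v₁t₁ = 43 × 8.7 = 374.1 m
d₂ = v₂t₂ = 23 × 10.2 = 234.6 m
d_total = 374.1 + 234.6 = 608.7 m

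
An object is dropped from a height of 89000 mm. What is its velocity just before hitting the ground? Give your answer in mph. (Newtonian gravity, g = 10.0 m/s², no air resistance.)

h = 89000 mm × 0.001 = 89.0 m
v = √(2gh) = √(2 × 10.0 × 89.0) = 42.19 m/s
v = 42.19 m/s / 0.44704 = 94.38 mph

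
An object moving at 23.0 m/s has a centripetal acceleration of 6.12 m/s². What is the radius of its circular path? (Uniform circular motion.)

r = v²/a_c = 23.0²/6.12 = 86.44 m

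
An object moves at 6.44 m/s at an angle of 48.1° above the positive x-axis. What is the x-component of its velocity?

vₓ = v cos(θ) = 6.44 × cos(48.1°) = 4.3 m/s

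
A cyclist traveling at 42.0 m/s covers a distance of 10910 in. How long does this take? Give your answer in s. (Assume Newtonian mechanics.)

d = 10910 in × 0.0254 = 277.114 m
t = d / v = 277.114 / 42.0 = 6.598 s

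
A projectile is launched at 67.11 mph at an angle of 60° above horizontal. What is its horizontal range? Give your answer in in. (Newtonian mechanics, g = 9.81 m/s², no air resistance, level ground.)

v₀ = 67.11 mph × 0.44704 = 30.0009 m/s
R = v₀² × sin(2θ) / g = 30.0009² × sin(2 × 60°) / 9.81 = 900.054 × 0.866025 / 9.81 = 79.4566 m
R = 79.4566 m / 0.0254 = 3128 in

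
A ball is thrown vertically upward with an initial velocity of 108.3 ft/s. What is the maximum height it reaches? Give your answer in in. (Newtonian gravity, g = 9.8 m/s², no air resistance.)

v₀ = 108.3 ft/s × 0.3048 = 33.0098 m/s
h_max = v₀² / (2g) = 33.0098² / (2 × 9.8) = 1089.65 / 19.6 = 55.5944 m
h_max = 55.5944 m / 0.0254 = 2189 in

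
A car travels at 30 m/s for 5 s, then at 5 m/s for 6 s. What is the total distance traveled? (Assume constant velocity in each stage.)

d₁ = v₁t₁ = 30 × 5 = 150 m
d₂ = v₂t₂ = 5 × 6 = 30 m
d_total = 150 + 30 = 180 m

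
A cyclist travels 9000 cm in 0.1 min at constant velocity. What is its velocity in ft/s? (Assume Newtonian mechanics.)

d = 9000 cm × 0.01 = 90.0 m
t = 0.1 min × 60.0 = 6.0 s
v = d / t = 90.0 / 6.0 = 15.0 m/s
v = 15.0 m/s / 0.3048 = 49.21 ft/s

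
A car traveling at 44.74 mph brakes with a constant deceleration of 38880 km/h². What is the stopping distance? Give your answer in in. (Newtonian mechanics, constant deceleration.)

v₀ = 44.74 mph × 0.44704 = 20.0006 m/s
a = 38880 km/h² × 7.716049382716049e-05 = 3.0 m/s²
d = v₀² / (2a) = 20.0006² / (2 × 3.0) = 400.024 / 6.0 = 66.6707 m
d = 66.6707 m / 0.0254 = 2625 in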